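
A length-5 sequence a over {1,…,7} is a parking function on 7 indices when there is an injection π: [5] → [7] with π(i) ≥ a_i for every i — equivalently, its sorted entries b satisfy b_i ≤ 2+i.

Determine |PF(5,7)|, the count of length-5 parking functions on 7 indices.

Count = 3·8^4 = 3·4096 = 12288 (Konheim–Weiss)
Check (2,1,3,3,4) → sorted (1,2,3,3,4): b_i ≤ 2+i ∀i, a PF.

12288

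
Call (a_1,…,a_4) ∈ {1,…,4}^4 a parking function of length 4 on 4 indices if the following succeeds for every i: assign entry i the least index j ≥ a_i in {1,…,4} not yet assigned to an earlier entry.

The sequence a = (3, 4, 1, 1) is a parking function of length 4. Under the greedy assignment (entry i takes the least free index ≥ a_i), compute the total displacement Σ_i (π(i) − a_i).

1

Σπ = 10 ({1..4} each once); Σa = 3+4+1+1 = 9; disp = 10−9 = 1.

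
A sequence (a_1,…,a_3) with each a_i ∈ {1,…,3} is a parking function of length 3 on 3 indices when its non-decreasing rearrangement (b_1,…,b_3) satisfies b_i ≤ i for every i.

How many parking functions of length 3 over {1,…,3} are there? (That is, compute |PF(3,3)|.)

|PF| = (3−3+1)·(3+1)^(3−1) = 1×16 = 16 [KW]
E.g. (1,2,2) → sorted (1,2,2): b_i ≤ i ∀i, a PF.

16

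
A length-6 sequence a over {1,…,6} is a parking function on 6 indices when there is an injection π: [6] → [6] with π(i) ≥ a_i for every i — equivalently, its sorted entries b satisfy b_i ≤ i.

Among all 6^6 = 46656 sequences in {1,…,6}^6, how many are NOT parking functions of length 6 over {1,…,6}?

29849

Count = 1·7^5 = 1·16807 = 16807
One tuple (5,4,3,3,6,6) → sorted (3,3,4,5,6,6): b_1=3>1, not a PF.
6^6 − 16807 = 46656 − 16807 = 29849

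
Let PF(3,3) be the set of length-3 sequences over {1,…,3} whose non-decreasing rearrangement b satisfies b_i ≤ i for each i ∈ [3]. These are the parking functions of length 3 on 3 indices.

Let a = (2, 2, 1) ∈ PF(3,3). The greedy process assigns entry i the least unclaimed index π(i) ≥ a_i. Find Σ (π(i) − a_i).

1

Σπ = 6 ({1..3} each once); Σa = 2+2+1 = 5; disp = 6−5 = 1.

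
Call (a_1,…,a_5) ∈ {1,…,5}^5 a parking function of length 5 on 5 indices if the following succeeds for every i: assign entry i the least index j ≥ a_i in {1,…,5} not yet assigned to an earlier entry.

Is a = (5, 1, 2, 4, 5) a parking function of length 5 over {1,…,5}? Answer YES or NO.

NO

Order a: b = (1, 2, 4, 5, 5).
  b_1=1 ≤ 1
  b_2=2 ≤ 2
  b_3=4 > 3
  fails at i=3 ⇒ NO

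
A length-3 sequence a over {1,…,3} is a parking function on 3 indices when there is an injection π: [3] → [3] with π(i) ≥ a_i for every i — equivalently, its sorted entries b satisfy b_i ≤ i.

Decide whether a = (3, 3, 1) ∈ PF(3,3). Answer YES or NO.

NO

Sorted: b = (1, 3, 3).
  b_1=1 ≤ 1
  b_2=3 > 2
  fails at i=2 ⇒ NO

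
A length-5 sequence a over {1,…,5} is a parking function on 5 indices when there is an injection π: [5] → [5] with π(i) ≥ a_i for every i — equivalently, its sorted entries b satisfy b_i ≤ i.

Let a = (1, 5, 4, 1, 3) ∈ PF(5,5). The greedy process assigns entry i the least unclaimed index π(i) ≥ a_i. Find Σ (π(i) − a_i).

1

Σπ = 15 ({1..5} each once); Σa = 1+5+4+1+3 = 14; disp = 15−14 = 1.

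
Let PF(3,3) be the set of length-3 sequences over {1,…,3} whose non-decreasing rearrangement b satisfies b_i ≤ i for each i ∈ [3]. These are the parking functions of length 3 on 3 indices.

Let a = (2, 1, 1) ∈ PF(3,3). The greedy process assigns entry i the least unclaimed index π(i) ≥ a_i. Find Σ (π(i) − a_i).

2

Σπ(i) = 1+…+3 = 6; Σa = 2+1+1 = 4; disp = 6−4 = 2.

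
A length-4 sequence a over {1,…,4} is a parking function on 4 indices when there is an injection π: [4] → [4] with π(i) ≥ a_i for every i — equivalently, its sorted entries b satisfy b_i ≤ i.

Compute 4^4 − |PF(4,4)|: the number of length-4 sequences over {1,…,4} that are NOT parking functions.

131

|PF| = 1·5^3 = 1×125 = 125
E.g. (4,3,3,4) → sorted (3,3,4,4): b_1=3>1, not a PF.
4^4 − 125 = 256 − 125 = 131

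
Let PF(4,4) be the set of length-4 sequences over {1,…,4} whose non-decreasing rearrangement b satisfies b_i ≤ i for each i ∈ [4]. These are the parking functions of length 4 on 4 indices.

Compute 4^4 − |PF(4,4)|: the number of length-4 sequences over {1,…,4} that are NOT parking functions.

#PF = (5−4)·5^(4−1) = 1 · 125 = 125 (Konheim–Weiss)
Example (3,1,4,4) → sorted (1,3,4,4): b_2=3>2, not a PF.
So 256 − 125 = 131 fail.

131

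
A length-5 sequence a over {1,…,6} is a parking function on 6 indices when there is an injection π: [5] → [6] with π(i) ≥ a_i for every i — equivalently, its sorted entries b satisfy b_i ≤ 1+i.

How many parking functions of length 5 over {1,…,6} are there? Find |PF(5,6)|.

4802

|PF| = (6−5+1)·(6+1)^(5−1) = 2 · 2401 = 4802 (Konheim–Weiss)
Example (6,1,3,2,5) → sorted (1,2,3,5,6): b_i ≤ 1+i ∀i, a PF.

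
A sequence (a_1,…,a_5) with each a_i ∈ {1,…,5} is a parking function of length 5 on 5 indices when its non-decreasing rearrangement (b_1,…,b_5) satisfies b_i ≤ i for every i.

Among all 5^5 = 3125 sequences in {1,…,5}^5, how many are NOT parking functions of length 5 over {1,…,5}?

1829

#PF = (5−5+1)·(5+1)^(5−1) = 1 · 1296 = 1296 [KW]
One tuple (5,5,4,5,5) → sorted (4,5,5,5,5): b_1=4>1, not a PF.
Total 3125; non-PF = 3125−1296 = 1829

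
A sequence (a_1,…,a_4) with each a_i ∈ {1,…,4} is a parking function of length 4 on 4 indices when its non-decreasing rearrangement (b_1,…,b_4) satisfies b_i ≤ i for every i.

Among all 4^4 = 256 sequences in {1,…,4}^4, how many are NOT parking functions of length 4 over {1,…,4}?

131

|PF| = 1·5^3 = 1·125 = 125 (Konheim–Weiss)
One tuple (3,4,4,4) → sorted (3,4,4,4): b_1=3>1, not a PF.
4^4 − 125 = 256 − 125 = 131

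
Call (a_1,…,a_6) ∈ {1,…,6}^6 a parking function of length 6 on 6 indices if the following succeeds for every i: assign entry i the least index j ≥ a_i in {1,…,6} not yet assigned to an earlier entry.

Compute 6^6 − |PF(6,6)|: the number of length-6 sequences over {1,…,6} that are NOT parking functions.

29849

Count = (6−6+1)·(6+1)^(6−1) = 1·16807 = 16807 (Pollak)
Example (1,1,6,5,6,5) → sorted (1,1,5,5,6,6): b_3=5>3, not a PF.
So 46656 − 16807 = 29849 fail.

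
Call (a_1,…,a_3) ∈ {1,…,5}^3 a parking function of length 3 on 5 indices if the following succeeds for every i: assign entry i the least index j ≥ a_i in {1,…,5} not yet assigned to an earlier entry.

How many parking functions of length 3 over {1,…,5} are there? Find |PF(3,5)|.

|PF(3,5)| = 3·6^2 = 3 · 36 = 108 [KW]
One tuple (4,1,4) → sorted (1,4,4): b_i ≤ 2+i ∀i, a PF.

108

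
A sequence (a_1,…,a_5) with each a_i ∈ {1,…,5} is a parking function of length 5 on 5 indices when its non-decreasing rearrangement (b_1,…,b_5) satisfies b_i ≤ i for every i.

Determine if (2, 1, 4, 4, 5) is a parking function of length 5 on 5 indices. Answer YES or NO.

NO

Sorted: b = (1, 2, 4, 4, 5).
  b_1=1 ≤ 1
  b_2=2 ≤ 2
  b_3=4 > 3
  fails at i=3 ⇒ NO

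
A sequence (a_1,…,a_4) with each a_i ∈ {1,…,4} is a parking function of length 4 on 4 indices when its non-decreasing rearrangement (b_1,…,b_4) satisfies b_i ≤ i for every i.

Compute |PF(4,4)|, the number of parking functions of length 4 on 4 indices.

|PF| = (4+1−4)·(4+1)^{4−1} = 1×125 = 125 (Pollak)
E.g. (4,2,3,1) → sorted (1,2,3,4): b_i ≤ i ∀i, a PF.

125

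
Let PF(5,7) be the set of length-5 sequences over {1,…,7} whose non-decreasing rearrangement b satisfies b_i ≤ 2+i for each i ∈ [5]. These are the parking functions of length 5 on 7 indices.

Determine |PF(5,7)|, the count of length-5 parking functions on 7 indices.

#PF = (7−5+1)·(7+1)^(5−1) = 3×4096 = 12288 [KW]
E.g. (5,5,3,6,2) → sorted (2,3,5,5,6): b_i ≤ 2+i ∀i, a PF.

12288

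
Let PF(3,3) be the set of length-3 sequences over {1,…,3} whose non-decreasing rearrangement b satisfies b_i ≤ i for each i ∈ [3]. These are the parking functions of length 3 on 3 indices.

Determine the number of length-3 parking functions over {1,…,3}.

|PF| = (3+1−3)·(3+1)^{3−1} = 1 · 16 = 16 (Konheim–Weiss)
E.g. (3,1,2) → sorted (1,2,3): b_i ≤ i ∀i, a PF.

16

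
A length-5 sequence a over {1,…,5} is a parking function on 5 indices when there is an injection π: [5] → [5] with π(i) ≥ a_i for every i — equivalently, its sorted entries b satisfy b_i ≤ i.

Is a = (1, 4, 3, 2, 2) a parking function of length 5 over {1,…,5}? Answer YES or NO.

YES

Rearranged: b = (1, 2, 2, 3, 4).
  b_1=1 ≤ 1
  b_2=2 ≤ 2
  b_3=2 ≤ 3
  b_4=3 ≤ 4
  b_5=4 ≤ 5
All bounds hold ⇒ YES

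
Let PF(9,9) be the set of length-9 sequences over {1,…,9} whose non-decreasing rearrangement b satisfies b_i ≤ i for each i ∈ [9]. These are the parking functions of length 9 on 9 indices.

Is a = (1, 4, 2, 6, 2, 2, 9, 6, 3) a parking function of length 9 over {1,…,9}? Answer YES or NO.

YES

Order a: b = (1, 2, 2, 2, 3, 4, 6, 6, 9).
  b_1=1 ≤ 1
  b_2=2 ≤ 2
  b_3=2 ≤ 3
  b_4=2 ≤ 4
  b_5=3 ≤ 5
  b_6=4 ≤ 6
  b_7=6 ≤ 7
  b_8=6 ≤ 8
  b_9=9 ≤ 9
All bounds hold ⇒ YES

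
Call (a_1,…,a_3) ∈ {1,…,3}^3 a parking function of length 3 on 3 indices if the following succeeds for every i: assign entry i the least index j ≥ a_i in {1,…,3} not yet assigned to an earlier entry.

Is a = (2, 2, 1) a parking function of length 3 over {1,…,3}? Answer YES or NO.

Sorted: b = (1, 2, 2).
  b_1=1 ≤ 1
  b_2=2 ≤ 2
  b_3=2 ≤ 3
All bounds hold ⇒ YES

YES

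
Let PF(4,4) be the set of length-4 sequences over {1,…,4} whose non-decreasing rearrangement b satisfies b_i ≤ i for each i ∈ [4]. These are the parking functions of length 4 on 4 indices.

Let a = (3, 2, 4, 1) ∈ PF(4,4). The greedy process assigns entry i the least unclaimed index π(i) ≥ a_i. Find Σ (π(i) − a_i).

0

Σπ = 10 ({1..4} each once); Σa = 3+2+4+1 = 10; disp = 10−10 = 0.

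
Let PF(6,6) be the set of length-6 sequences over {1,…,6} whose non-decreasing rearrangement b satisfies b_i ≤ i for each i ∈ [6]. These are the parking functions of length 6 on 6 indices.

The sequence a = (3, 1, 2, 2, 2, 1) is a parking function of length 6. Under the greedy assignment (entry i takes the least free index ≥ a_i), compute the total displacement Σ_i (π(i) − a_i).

Σπ = 6·7/2 = 21 (π permutes [6]); Σa = 3+1+2+2+2+1 = 11; disp = 21−11 = 10.

10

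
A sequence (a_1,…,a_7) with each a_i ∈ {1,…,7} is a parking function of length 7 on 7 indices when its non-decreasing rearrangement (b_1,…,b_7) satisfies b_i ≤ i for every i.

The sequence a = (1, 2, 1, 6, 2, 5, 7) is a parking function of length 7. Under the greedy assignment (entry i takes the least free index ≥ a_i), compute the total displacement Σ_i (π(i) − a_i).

4

Σπ(i) = 1+…+7 = 28; Σa = 1+2+1+6+2+5+7 = 24; disp = 28−24 = 4.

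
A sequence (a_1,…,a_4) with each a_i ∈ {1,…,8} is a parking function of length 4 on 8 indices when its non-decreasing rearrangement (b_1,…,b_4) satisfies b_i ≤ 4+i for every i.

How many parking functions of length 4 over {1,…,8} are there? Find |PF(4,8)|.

|PF| = (8−4+1)·(8+1)^(4−1) = 5·729 = 3645 (Konheim–Weiss)
Example (4,2,6,4) → sorted (2,4,4,6): b_i ≤ 4+i ∀i, a PF.

3645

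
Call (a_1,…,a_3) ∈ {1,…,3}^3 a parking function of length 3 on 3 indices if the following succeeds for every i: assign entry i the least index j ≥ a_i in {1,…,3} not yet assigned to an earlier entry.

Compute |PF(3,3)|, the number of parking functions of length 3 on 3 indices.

#PF = (4−3)·4^(3−1) = 1×16 = 16 (Konheim–Weiss)
One tuple (1,3,2) → sorted (1,2,3): b_i ≤ i ∀i, a PF.

16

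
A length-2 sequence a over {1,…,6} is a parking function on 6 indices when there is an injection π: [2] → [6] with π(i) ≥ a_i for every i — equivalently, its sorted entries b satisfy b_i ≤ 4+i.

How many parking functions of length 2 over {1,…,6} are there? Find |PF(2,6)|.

35

|PF| = (6+1−2)·(6+1)^{2−1} = 5 · 7 = 35 (Konheim–Weiss)
Check (1,5) → sorted (1,5): b_i ≤ 4+i ∀i, a PF.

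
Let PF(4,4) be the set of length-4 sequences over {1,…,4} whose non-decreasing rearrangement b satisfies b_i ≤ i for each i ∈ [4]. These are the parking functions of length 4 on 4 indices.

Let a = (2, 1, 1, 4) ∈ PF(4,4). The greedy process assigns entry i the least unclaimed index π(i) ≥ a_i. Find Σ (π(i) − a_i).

Σπ = 4·5/2 = 10 (π permutes [4]); Σa = 2+1+1+4 = 8; disp = 10−8 = 2.

2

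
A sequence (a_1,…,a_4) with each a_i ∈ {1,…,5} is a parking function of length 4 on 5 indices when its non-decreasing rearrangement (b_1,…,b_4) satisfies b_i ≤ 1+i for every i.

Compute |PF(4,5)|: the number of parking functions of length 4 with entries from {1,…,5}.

|PF| = (5+1−4)·(5+1)^{4−1} = 2·216 = 432 (Pollak)
One tuple (2,4,2,1) → sorted (1,2,2,4): b_i ≤ 1+i ∀i, a PF.

432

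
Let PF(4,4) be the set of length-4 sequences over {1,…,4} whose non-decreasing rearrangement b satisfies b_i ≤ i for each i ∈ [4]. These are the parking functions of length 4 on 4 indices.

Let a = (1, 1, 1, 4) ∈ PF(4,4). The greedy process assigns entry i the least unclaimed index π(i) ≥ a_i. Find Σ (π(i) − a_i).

Σπ = 4·5/2 = 10 (π permutes [4]); Σa = 1+1+1+4 = 7; disp = 10−7 = 3.

3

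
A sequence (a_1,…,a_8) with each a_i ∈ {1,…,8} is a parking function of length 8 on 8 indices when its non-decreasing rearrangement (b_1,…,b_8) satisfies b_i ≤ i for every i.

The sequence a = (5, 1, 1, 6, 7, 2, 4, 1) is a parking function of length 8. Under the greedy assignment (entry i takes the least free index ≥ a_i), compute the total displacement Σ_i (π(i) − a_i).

9

Σπ = 8·9/2 = 36 (π permutes [8]); Σa = 5+1+1+6+7+2+4+1 = 27; disp = 36−27 = 9.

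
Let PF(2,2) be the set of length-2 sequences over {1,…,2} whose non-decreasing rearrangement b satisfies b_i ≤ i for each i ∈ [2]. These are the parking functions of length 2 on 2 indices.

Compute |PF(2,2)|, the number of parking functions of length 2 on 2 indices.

Count = (2−2+1)·(2+1)^(2−1) = 1×3 = 3 (Konheim–Weiss)
Example (2,1) → sorted (1,2): b_i ≤ i ∀i, a PF.

3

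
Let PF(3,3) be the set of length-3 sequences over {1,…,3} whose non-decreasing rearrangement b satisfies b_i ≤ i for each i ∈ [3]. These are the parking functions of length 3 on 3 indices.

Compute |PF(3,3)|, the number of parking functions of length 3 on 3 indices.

|PF(3,3)| = (3−3+1)·(3+1)^(3−1) = 1×16 = 16
E.g. (1,2,2) → sorted (1,2,2): b_i ≤ i ∀i, a PF.

16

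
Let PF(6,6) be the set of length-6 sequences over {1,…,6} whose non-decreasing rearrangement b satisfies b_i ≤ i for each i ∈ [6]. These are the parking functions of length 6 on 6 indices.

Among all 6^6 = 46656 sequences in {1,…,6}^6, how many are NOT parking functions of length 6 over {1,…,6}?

|PF(6,6)| = (7−6)·7^(6−1) = 1×16807 = 16807 (Pollak)
Check (4,3,5,5,2,2) → sorted (2,2,3,4,5,5): b_1=2>1, not a PF.
So 46656 − 16807 = 29849 fail.

29849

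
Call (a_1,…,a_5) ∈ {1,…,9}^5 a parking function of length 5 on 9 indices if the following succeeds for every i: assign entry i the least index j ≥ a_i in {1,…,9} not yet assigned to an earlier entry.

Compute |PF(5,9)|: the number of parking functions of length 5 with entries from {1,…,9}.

Count = (9−5+1)·(9+1)^(5−1) = 5·10000 = 50000 (Konheim–Weiss)
One tuple (5,8,5,4,6) → sorted (4,5,5,6,8): b_i ≤ 4+i ∀i, a PF.

50000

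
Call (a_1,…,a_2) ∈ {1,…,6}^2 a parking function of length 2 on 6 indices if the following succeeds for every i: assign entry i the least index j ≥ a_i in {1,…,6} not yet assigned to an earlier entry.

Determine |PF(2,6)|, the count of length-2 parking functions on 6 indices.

|PF| = (6+1−2)·(6+1)^{2−1} = 5×7 = 35
One tuple (4,4) → sorted (4,4): b_i ≤ 4+i ∀i, a PF.

35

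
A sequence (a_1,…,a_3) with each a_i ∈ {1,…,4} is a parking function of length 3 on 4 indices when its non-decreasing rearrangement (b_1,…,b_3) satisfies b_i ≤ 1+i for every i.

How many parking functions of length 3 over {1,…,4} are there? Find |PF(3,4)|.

50

|PF| = (4−3+1)·(4+1)^(3−1) = 2 · 25 = 50
One tuple (4,1,1) → sorted (1,1,4): b_i ≤ 1+i ∀i, a PF.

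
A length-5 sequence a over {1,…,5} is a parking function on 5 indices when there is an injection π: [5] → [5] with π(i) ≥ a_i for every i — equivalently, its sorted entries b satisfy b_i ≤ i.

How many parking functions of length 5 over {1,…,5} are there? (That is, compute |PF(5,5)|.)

1296

|PF(5,5)| = (5+1−5)·(5+1)^{5−1} = 1×1296 = 1296 (Konheim–Weiss)
E.g. (2,1,5,3,1) → sorted (1,1,2,3,5): b_i ≤ i ∀i, a PF.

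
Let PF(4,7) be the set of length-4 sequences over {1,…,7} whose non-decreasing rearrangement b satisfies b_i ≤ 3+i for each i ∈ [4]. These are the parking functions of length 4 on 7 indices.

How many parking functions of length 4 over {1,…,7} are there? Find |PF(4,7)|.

#PF = (8−4)·8^(4−1) = 4·512 = 2048
Example (6,2,7,1) → sorted (1,2,6,7): b_i ≤ 3+i ∀i, a PF.

2048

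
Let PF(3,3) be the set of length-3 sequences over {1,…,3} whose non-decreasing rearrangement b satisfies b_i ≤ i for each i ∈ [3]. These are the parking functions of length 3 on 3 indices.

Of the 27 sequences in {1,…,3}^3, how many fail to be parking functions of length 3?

11

|PF| = 1·4^2 = 1 · 16 = 16
Example (3,3,3) → sorted (3,3,3): b_1=3>1, not a PF.
3^3 − 16 = 27 − 16 = 11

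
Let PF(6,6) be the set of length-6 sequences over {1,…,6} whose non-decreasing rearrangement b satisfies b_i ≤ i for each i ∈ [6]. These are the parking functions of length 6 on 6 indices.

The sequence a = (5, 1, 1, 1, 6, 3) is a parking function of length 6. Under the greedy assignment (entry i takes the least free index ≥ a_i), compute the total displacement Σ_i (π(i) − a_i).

4

Σπ = 21 ({1..6} each once); Σa = 5+1+1+1+6+3 = 17; disp = 21−17 = 4.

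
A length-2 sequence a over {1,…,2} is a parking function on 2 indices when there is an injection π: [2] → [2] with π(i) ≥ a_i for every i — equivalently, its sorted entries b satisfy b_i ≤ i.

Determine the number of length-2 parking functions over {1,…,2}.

3

#PF = (2−2+1)·(2+1)^(2−1) = 1·3 = 3 [KW]
Check (2,1) → sorted (1,2): b_i ≤ i ∀i, a PF.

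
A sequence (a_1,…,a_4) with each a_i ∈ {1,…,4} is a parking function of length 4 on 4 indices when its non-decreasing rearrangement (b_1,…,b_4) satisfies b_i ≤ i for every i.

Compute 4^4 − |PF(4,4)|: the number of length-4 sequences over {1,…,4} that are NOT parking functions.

#PF = (4+1−4)·(4+1)^{4−1} = 1×125 = 125 (Konheim–Weiss)
Check (4,4,1,3) → sorted (1,3,4,4): b_2=3>2, not a PF.
So 256 − 125 = 131 fail.

131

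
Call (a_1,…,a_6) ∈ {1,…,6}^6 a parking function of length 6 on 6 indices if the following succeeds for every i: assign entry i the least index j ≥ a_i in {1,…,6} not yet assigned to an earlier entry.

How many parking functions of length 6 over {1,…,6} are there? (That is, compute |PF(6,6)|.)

|PF(6,6)| = (6+1−6)·(6+1)^{6−1} = 1×16807 = 16807 [KW]
One tuple (1,3,5,1,1,1) → sorted (1,1,1,1,3,5): b_i ≤ i ∀i, a PF.

16807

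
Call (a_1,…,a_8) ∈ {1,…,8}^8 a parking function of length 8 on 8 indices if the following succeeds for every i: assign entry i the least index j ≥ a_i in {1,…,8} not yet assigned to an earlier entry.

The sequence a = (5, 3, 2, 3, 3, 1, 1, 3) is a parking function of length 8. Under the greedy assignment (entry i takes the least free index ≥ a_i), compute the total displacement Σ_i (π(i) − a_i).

Σπ = 8·9/2 = 36 (π permutes [8]); Σa = 5+3+2+3+3+1+1+3 = 21; disp = 36−21 = 15.

15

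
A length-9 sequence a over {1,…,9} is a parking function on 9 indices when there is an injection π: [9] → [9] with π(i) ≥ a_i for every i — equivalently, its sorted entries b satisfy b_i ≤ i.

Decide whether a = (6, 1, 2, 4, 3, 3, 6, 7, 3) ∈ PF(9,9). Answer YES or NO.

YES

Sorted: b = (1, 2, 3, 3, 3, 4, 6, 6, 7).
  b_1=1 ≤ 1
  b_2=2 ≤ 2
  b_3=3 ≤ 3
  b_4=3 ≤ 4
  b_5=3 ≤ 5
  b_6=4 ≤ 6
  b_7=6 ≤ 7
  b_8=6 ≤ 8
  b_9=7 ≤ 9
All bounds hold ⇒ YES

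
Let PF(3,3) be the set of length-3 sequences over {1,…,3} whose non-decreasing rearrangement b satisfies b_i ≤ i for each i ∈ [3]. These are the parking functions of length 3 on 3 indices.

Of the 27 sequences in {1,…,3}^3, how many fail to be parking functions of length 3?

|PF| = (3+1−3)·(3+1)^{3−1} = 1 · 16 = 16 (Konheim–Weiss)
One tuple (3,3,3) → sorted (3,3,3): b_1=3>1, not a PF.
Total 27; non-PF = 27−16 = 11

11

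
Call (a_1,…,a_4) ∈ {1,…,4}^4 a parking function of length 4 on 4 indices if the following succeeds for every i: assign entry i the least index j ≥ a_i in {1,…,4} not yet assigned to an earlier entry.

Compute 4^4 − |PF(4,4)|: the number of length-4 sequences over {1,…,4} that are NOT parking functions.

131

|PF| = (5−4)·5^(4−1) = 1 · 125 = 125 [KW]
E.g. (1,3,4,3) → sorted (1,3,3,4): b_2=3>2, not a PF.
So 256 − 125 = 131 fail.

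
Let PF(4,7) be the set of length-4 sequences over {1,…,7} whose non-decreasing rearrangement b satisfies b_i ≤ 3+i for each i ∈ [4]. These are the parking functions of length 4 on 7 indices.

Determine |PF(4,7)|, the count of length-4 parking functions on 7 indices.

#PF = 4·8^3 = 4·512 = 2048 (Konheim–Weiss)
E.g. (2,3,2,5) → sorted (2,2,3,5): b_i ≤ 3+i ∀i, a PF.

2048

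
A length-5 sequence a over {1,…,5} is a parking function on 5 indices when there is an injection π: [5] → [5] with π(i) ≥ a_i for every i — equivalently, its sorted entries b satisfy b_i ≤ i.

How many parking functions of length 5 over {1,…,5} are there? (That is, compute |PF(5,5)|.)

1296

|PF| = 1·6^4 = 1 · 1296 = 1296
Example (4,1,4,2,3) → sorted (1,2,3,4,4): b_i ≤ i ∀i, a PF.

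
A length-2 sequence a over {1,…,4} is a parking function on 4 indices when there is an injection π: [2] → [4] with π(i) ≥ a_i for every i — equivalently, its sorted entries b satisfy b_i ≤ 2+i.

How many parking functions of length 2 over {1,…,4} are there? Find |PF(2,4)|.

15

Count = (4+1−2)·(4+1)^{2−1} = 3 · 5 = 15
Example (4,2) → sorted (2,4): b_i ≤ 2+i ∀i, a PF.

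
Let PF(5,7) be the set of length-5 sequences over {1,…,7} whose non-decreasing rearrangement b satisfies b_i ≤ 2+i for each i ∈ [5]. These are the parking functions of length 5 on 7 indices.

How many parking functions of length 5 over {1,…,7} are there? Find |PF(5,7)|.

#PF = (7−5+1)·(7+1)^(5−1) = 3·4096 = 12288
Check (6,6,1,1,2) → sorted (1,1,2,6,6): b_i ≤ 2+i ∀i, a PF.

12288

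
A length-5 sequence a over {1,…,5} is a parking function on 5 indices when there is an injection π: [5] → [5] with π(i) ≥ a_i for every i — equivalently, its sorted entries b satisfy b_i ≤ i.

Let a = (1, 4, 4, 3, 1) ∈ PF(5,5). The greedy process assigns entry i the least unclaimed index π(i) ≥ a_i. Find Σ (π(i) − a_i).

2

Σπ(i) = 1+…+5 = 15; Σa = 1+4+4+3+1 = 13; disp = 15−13 = 2.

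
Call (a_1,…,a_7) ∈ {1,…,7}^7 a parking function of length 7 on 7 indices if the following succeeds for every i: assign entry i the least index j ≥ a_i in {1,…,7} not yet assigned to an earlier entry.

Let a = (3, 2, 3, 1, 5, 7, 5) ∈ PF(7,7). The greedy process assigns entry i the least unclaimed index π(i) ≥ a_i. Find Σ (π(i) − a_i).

2

Σπ = 28 ({1..7} each once); Σa = 3+2+3+1+5+7+5 = 26; disp = 28−26 = 2.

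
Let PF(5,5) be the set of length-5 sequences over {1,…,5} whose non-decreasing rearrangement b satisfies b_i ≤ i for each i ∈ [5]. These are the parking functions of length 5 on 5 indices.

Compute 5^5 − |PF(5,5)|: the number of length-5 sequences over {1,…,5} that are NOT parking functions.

1829

#PF = 1·6^4 = 1×1296 = 1296
Example (5,3,3,4,3) → sorted (3,3,3,4,5): b_1=3>1, not a PF.
So 3125 − 1296 = 1829 fail.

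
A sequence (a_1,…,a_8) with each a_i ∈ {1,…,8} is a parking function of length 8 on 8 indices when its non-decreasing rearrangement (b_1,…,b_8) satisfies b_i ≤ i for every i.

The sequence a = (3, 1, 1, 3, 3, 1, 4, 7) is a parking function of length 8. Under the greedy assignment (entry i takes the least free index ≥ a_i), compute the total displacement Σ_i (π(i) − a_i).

13

Σπ = 36 ({1..8} each once); Σa = 3+1+1+3+3+1+4+7 = 23; disp = 36−23 = 13.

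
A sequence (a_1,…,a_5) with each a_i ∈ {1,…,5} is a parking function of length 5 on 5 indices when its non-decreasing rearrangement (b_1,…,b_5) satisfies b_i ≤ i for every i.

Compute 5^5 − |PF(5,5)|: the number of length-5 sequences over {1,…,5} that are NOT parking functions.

1829

|PF(5,5)| = (5+1−5)·(5+1)^{5−1} = 1 · 1296 = 1296
Example (4,5,4,5,1) → sorted (1,4,4,5,5): b_2=4>2, not a PF.
5^5 − 1296 = 3125 − 1296 = 1829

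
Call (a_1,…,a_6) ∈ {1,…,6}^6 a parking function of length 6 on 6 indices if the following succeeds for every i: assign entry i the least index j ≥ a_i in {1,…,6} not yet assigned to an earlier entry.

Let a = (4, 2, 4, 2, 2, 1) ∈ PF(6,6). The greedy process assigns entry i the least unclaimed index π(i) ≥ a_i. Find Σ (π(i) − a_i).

6

Σπ = 6·7/2 = 21 (π permutes [6]); Σa = 4+2+4+2+2+1 = 15; disp = 21−15 = 6.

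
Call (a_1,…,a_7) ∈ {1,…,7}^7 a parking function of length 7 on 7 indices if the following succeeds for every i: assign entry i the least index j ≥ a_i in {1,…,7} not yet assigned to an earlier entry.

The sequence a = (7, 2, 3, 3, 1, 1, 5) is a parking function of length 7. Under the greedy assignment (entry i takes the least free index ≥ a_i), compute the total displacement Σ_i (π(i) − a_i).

6

Σπ = 28 ({1..7} each once); Σa = 7+2+3+3+1+1+5 = 22; disp = 28−22 = 6.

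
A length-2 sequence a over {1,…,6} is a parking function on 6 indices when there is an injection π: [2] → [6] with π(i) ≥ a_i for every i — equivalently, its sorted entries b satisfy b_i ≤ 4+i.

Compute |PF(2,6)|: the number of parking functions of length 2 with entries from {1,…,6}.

Count = (7−2)·7^(2−1) = 5×7 = 35 (Pollak)
Example (4,4) → sorted (4,4): b_i ≤ 4+i ∀i, a PF.

35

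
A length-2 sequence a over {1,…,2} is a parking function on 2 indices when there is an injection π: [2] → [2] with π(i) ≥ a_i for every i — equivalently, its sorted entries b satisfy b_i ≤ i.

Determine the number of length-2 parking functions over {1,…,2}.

3

|PF| = (3−2)·3^(2−1) = 1·3 = 3 (Pollak)
E.g. (2,1) → sorted (1,2): b_i ≤ i ∀i, a PF.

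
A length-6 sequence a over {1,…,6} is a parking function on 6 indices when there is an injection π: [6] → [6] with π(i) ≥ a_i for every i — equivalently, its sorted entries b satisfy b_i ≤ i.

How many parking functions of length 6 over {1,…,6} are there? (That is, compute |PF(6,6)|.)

Count = (7−6)·7^(6−1) = 1 · 16807 = 16807 [KW]
Example (4,3,1,1,1,3) → sorted (1,1,1,3,3,4): b_i ≤ i ∀i, a PF.

16807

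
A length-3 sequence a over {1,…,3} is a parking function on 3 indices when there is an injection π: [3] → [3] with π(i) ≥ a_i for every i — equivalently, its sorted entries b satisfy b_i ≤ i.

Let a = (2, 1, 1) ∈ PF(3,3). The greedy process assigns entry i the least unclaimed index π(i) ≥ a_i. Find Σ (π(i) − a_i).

2

Σπ(i) = 1+…+3 = 6; Σa = 2+1+1 = 4; disp = 6−4 = 2.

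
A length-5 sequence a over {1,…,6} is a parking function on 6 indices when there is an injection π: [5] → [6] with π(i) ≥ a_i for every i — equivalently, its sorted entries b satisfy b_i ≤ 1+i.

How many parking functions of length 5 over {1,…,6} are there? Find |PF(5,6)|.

4802

|PF| = 2·7^4 = 2·2401 = 4802 (Pollak)
One tuple (5,3,4,1,1) → sorted (1,1,3,4,5): b_i ≤ 1+i ∀i, a PF.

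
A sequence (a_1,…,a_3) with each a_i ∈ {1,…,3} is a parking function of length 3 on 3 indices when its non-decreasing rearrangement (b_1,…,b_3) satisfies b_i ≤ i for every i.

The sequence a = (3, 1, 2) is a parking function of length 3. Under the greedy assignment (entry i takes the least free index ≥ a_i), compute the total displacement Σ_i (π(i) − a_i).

Σπ = 3·4/2 = 6 (π permutes [3]); Σa = 3+1+2 = 6; disp = 6−6 = 0.

0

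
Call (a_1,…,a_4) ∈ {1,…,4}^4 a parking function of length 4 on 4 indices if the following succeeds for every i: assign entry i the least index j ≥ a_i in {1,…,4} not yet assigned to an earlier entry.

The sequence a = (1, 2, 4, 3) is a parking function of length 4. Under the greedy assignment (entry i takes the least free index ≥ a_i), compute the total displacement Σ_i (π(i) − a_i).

Σπ = 10 ({1..4} each once); Σa = 1+2+4+3 = 10; disp = 10−10 = 0.

0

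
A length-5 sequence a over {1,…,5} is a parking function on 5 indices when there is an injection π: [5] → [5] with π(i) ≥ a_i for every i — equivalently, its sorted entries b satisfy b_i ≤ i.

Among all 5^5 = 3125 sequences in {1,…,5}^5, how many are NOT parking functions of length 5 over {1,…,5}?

|PF(5,5)| = (5+1−5)·(5+1)^{5−1} = 1×1296 = 1296 (Konheim–Weiss)
E.g. (3,4,4,3,4) → sorted (3,3,4,4,4): b_1=3>1, not a PF.
Total 3125; non-PF = 3125−1296 = 1829

1829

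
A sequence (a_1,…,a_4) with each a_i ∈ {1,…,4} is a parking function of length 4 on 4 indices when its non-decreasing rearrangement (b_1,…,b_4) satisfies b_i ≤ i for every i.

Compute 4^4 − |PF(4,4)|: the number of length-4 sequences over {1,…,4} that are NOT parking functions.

131

|PF| = 1·5^3 = 1 · 125 = 125 (Pollak)
One tuple (2,2,3,4) → sorted (2,2,3,4): b_1=2>1, not a PF.
So 256 − 125 = 131 fail.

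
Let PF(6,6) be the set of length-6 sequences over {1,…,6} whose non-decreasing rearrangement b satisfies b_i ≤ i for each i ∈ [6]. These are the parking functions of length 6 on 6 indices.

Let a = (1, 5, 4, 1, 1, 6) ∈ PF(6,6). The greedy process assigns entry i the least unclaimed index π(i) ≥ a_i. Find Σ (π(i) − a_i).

3

Σπ = 6·7/2 = 21 (π permutes [6]); Σa = 1+5+4+1+1+6 = 18; disp = 21−18 = 3.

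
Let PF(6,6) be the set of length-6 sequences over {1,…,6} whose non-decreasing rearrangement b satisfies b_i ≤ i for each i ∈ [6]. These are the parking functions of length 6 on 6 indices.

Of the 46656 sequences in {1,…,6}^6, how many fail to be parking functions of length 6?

29849

|PF(6,6)| = (6−6+1)·(6+1)^(6−1) = 1·16807 = 16807 (Pollak)
One tuple (6,6,3,2,2,2) → sorted (2,2,2,3,6,6): b_1=2>1, not a PF.
So 46656 − 16807 = 29849 fail.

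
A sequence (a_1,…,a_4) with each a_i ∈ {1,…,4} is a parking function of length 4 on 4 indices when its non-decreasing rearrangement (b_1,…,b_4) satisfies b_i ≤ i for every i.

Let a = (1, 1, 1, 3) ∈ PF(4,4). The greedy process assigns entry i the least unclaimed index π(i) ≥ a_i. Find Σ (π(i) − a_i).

4

Σπ(i) = 1+…+4 = 10; Σa = 1+1+1+3 = 6; disp = 10−6 = 4.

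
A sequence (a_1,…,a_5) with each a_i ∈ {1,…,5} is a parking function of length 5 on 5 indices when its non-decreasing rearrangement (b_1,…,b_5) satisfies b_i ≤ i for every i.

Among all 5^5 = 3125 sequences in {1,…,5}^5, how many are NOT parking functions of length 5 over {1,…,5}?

1829

|PF(5,5)| = (6−5)·6^(5−1) = 1·1296 = 1296 (Konheim–Weiss)
Example (4,5,5,3,3) → sorted (3,3,4,5,5): b_1=3>1, not a PF.
So 3125 − 1296 = 1829 fail.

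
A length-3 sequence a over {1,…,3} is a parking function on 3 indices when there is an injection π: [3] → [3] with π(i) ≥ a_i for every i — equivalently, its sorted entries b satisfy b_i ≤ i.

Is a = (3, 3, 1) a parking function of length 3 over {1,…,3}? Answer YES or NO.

NO

Sorted: b = (1, 3, 3).
  b_1=1 ≤ 1
  b_2=3 > 2
  fails at i=2 ⇒ NO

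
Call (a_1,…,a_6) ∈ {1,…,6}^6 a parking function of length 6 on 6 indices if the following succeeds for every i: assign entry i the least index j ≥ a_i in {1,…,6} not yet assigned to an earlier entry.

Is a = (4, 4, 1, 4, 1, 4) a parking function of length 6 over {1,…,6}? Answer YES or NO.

NO

Order a: b = (1, 1, 4, 4, 4, 4).
  b_1=1 ≤ 1
  b_2=1 ≤ 2
  b_3=4 > 3
  fails at i=3 ⇒ NO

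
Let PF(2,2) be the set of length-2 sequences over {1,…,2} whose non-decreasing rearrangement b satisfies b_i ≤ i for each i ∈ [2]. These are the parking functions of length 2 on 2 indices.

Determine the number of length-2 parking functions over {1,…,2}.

|PF| = (3−2)·3^(2−1) = 1·3 = 3 (Konheim–Weiss)
Check (1,2) → sorted (1,2): b_i ≤ i ∀i, a PF.

3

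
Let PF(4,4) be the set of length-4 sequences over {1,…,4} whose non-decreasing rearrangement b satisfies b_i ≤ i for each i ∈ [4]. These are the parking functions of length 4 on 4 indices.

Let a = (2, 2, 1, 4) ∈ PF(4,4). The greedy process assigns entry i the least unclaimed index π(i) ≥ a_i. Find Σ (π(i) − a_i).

1

Σπ = 10 ({1..4} each once); Σa = 2+2+1+4 = 9; disp = 10−9 = 1.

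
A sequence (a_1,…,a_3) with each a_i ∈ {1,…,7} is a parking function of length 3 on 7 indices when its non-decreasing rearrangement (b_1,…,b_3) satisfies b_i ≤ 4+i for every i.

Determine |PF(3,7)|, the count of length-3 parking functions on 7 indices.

320

|PF| = (8−3)·8^(3−1) = 5×64 = 320 (Konheim–Weiss)
E.g. (2,3,3) → sorted (2,3,3): b_i ≤ 4+i ∀i, a PF.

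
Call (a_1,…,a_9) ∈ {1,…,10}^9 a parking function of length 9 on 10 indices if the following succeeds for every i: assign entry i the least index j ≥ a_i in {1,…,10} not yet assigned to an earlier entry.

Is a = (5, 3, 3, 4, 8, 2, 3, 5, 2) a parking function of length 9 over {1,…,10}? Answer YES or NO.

Order a: b = (2, 2, 3, 3, 3, 4, 5, 5, 8).
  b_1=2 ≤ 2
  b_2=2 ≤ 3
  b_3=3 ≤ 4
  b_4=3 ≤ 5
  b_5=3 ≤ 6
  b_6=4 ≤ 7
  b_7=5 ≤ 8
  b_8=5 ≤ 9
  b_9=8 ≤ 10
All bounds hold ⇒ YES

YES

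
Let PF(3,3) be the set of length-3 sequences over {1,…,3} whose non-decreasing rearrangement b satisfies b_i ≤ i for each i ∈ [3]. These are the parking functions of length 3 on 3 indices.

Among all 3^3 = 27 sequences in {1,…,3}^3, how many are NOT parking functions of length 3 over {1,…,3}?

#PF = (3−3+1)·(3+1)^(3−1) = 1×16 = 16 (Konheim–Weiss)
E.g. (3,3,1) → sorted (1,3,3): b_2=3>2, not a PF.
Total 27; non-PF = 27−16 = 11

11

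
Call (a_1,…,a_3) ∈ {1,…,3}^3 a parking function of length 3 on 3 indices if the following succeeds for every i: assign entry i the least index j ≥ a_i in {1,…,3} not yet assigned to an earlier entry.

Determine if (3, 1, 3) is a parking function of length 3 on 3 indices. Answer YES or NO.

Sorted: b = (1, 3, 3).
  b_1=1 ≤ 1
  b_2=3 > 2
  fails at i=2 ⇒ NO

NO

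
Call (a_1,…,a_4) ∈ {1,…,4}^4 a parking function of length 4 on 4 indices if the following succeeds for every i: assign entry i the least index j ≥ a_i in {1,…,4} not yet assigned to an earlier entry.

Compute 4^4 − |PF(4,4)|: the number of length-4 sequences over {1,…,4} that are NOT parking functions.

131

Count = 1·5^3 = 1×125 = 125 (Pollak)
E.g. (4,2,2,4) → sorted (2,2,4,4): b_1=2>1, not a PF.
So 256 − 125 = 131 fail.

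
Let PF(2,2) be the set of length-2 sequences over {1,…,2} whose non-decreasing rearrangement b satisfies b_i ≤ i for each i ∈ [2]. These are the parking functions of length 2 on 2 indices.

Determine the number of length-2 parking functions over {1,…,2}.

3

Count = (2−2+1)·(2+1)^(2−1) = 1·3 = 3 (Pollak)
One tuple (1,2) → sorted (1,2): b_i ≤ i ∀i, a PF.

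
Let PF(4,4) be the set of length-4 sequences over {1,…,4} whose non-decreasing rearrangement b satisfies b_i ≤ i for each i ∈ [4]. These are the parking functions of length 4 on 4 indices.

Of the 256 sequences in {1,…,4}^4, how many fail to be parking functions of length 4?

131

|PF(4,4)| = (5−4)·5^(4−1) = 1×125 = 125 [KW]
One tuple (4,1,4,4) → sorted (1,4,4,4): b_2=4>2, not a PF.
Total 256; non-PF = 256−125 = 131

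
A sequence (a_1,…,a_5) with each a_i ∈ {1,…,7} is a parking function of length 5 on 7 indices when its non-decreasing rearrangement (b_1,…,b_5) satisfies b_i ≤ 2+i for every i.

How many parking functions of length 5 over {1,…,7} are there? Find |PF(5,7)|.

#PF = (7+1−5)·(7+1)^{5−1} = 3·4096 = 12288 [KW]
One tuple (1,3,1,2,3) → sorted (1,1,2,3,3): b_i ≤ 2+i ∀i, a PF.

12288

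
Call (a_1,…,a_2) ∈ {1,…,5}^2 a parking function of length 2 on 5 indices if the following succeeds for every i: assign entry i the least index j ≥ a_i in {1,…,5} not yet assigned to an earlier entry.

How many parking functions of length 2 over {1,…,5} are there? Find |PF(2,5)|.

24

|PF| = 4·6^1 = 4 · 6 = 24 [KW]
Check (3,4) → sorted (3,4): b_i ≤ 3+i ∀i, a PF.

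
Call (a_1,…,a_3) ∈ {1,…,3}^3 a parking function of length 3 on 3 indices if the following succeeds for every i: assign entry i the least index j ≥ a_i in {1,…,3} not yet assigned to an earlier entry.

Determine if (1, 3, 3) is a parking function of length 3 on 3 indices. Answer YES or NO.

Rearranged: b = (1, 3, 3).
  b_1=1 ≤ 1
  b_2=3 > 2
  fails at i=2 ⇒ NO

NO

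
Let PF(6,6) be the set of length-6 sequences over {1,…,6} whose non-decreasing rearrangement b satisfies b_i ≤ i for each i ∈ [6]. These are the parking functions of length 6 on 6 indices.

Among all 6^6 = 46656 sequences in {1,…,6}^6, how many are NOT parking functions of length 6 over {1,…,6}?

29849

#PF = (6−6+1)·(6+1)^(6−1) = 1 · 16807 = 16807 (Pollak)
Example (3,6,3,4,3,3) → sorted (3,3,3,3,4,6): b_1=3>1, not a PF.
Total 46656; non-PF = 46656−16807 = 29849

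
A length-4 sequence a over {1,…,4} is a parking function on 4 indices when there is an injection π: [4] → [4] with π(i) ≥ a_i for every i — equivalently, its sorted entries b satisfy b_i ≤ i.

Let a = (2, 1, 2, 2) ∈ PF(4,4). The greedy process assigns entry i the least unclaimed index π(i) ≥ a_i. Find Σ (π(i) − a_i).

3

Σπ(i) = 1+…+4 = 10; Σa = 2+1+2+2 = 7; disp = 10−7 = 3.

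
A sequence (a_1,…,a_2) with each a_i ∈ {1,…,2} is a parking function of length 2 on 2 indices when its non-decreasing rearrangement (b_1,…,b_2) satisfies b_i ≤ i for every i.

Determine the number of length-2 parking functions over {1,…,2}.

|PF(2,2)| = (2+1−2)·(2+1)^{2−1} = 1 · 3 = 3 [KW]
E.g. (2,1) → sorted (1,2): b_i ≤ i ∀i, a PF.

3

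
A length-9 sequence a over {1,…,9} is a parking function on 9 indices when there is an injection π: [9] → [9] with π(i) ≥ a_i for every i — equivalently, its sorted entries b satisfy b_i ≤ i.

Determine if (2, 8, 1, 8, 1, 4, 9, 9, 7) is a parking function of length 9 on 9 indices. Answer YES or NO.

NO

Order a: b = (1, 1, 2, 4, 7, 8, 8, 9, 9).
  b_1=1 ≤ 1
  b_2=1 ≤ 2
  b_3=2 ≤ 3
  b_4=4 ≤ 4
  b_5=7 > 5
  fails at i=5 ⇒ NO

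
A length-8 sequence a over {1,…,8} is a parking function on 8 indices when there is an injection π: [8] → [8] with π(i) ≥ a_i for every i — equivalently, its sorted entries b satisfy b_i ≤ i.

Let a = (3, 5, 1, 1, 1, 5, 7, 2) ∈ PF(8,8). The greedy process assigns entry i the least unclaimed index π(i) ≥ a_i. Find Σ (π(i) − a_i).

Σπ = 36 ({1..8} each once); Σa = 3+5+1+1+1+5+7+2 = 25; disp = 36−25 = 11.

11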